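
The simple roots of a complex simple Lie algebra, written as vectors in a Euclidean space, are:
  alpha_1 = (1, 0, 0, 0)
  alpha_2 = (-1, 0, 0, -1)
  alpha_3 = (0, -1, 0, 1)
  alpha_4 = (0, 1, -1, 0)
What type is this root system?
B_4 (so(9))

Compute the Cartan integers a_ij = 2(alpha_i, alpha_j)/(alpha_j, alpha_j); the resulting 4x4 Cartan matrix is
[[2, -1, 0, 0], [-2, 2, -1, 0], [0, -1, 2, -1], [0, 0, -1, 2]].
The roots have two lengths (squared-length ratio 2:1); the short ones are alpha_{1}. The associated Dynkin diagram is a chain of 4 nodes with a double edge at one end; the terminal node there is the unique short simple root (B_4), so the type is B_4 (the algebra so(9)).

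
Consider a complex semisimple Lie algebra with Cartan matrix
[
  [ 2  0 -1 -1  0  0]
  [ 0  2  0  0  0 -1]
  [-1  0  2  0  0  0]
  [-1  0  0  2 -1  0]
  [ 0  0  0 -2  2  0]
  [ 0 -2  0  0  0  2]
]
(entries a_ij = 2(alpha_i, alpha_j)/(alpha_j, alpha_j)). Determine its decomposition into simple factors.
The diagram associated to this matrix has two connected components: the simple roots {alpha_2, alpha_6} form a chain of 2 nodes with a double edge at one end; the terminal node there is the unique short simple root (B_2), and {alpha_1, alpha_3, alpha_4, alpha_5} form a chain of 4 nodes with a double edge at one end; the terminal node there is the unique long simple root (C_4). A semisimple Lie algebra decomposes uniquely as the direct sum of simple ideals, one per connected component of its Dynkin diagram, so g ≅ B_2 ⊕ C_4 (dimension 10 + 36 = 46).

B2 ⊕ C4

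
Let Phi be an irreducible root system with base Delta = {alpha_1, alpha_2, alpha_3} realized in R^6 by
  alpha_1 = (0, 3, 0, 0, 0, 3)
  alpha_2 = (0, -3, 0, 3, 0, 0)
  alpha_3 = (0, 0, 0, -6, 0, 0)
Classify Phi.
Compute the Cartan integers a_ij = 2(alpha_i, alpha_j)/(alpha_j, alpha_j); the resulting 3x3 Cartan matrix is
[[2, -1, 0], [-1, 2, -1], [0, -2, 2]].
The roots have two lengths (squared-length ratio 2:1); the short ones are alpha_{1,2}. The associated Dynkin diagram is a chain of 3 nodes with a double edge at one end; the terminal node there is the unique long simple root (C_3), so the type is C_3 (the algebra sp(6)).

C3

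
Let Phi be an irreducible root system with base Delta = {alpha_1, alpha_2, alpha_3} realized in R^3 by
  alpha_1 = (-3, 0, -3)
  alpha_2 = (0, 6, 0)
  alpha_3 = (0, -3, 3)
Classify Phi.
Compute the Cartan integers a_ij = 2(alpha_i, alpha_j)/(alpha_j, alpha_j); the resulting 3x3 Cartan matrix is
[[2, 0, -1], [0, 2, -2], [-1, -1, 2]].
The roots have two lengths (squared-length ratio 2:1); the short ones are alpha_{1,3}. The associated Dynkin diagram is a chain of 3 nodes with a double edge at one end; the terminal node there is the unique long simple root (C_3), so the type is C_3 (the algebra sp(6)).

C_3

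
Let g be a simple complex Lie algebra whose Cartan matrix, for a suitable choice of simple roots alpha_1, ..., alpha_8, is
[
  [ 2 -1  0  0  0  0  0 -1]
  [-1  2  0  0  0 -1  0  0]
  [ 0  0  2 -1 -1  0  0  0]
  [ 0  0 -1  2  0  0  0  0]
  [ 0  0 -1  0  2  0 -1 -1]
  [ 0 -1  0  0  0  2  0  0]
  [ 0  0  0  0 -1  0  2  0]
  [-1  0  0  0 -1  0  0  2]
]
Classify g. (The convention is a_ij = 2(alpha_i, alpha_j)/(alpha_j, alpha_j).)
The matrix has rank 8 with 2's on the diagonal. Reading the off-diagonal entries as Dynkin edges (a single edge where a_ij = a_ji = -1; a double or triple edge where a_ij * a_ji = 2 or 3), the diagram is a chain of 7 nodes with one extra node attached to the third node from one end (E_8). One simple-root ordering that puts it in standard form is (alpha_4, alpha_7, alpha_3, alpha_5, alpha_8, alpha_1, alpha_2, alpha_6). So the algebra is type E_8.

E_8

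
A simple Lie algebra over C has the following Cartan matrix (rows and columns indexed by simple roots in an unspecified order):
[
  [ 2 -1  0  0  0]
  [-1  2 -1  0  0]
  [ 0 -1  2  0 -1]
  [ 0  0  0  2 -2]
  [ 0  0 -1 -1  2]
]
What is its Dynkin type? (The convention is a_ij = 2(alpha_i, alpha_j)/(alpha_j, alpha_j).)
The matrix has rank 5 with 2's on the diagonal. Reading the off-diagonal entries as Dynkin edges (a single edge where a_ij = a_ji = -1; a double or triple edge where a_ij * a_ji = 2 or 3), the diagram is a chain of 5 nodes with a double edge at one end; the terminal node there is the unique long simple root (C_5). One simple-root ordering that puts it in standard form is (alpha_1, alpha_2, alpha_3, alpha_5, alpha_4). So the algebra is type C_5, i.e. sp(10).

type C_5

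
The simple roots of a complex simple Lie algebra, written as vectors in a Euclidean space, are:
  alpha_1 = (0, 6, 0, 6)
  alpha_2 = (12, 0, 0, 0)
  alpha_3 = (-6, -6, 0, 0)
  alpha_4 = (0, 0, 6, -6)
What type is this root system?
C4

Compute the Cartan integers a_ij = 2(alpha_i, alpha_j)/(alpha_j, alpha_j); the resulting 4x4 Cartan matrix is
[[2, 0, -1, -1], [0, 2, -2, 0], [-1, -1, 2, 0], [-1, 0, 0, 2]].
The roots have two lengths (squared-length ratio 2:1); the short ones are alpha_{1,3,4}. The associated Dynkin diagram is a chain of 4 nodes with a double edge at one end; the terminal node there is the unique long simple root (C_4), so the type is C_4 (the algebra sp(8)).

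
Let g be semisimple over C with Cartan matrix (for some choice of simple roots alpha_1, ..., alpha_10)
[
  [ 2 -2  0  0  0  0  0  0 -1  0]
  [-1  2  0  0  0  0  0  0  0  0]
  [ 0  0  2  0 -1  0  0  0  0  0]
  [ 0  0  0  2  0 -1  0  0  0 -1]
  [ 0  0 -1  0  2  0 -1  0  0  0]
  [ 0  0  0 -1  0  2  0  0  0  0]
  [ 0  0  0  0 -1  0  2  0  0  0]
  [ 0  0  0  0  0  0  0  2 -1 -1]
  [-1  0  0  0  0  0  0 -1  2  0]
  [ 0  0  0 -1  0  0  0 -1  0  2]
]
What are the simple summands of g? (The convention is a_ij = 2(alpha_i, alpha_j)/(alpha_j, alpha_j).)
A_3 (sl(4)) + B_7 (so(15))

The diagram associated to this matrix has two connected components: the simple roots {alpha_3, alpha_5, alpha_7} form a chain of 3 nodes with single edges (A_3), and {alpha_1, alpha_2, alpha_4, alpha_6, alpha_8, alpha_9, alpha_10} form a chain of 7 nodes with a double edge at one end; the terminal node there is the unique short simple root (B_7). A semisimple Lie algebra decomposes uniquely as the direct sum of simple ideals, one per connected component of its Dynkin diagram, so g ≅ A_3 ⊕ B_7 (dimension 15 + 105 = 120).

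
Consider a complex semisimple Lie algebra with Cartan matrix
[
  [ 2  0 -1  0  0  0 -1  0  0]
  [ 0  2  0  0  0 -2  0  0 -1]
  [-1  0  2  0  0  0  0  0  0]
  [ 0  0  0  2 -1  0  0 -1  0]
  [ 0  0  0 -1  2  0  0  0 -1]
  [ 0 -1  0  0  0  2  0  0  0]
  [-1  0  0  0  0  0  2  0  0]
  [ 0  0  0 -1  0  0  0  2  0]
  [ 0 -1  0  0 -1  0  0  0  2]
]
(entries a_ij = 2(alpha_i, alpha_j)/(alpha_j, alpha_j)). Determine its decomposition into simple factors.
The diagram associated to this matrix has two connected components: the simple roots {alpha_1, alpha_3, alpha_7} form a chain of 3 nodes with single edges (A_3), and {alpha_2, alpha_4, alpha_5, alpha_6, alpha_8, alpha_9} form a chain of 6 nodes with a double edge at one end; the terminal node there is the unique short simple root (B_6). A semisimple Lie algebra decomposes uniquely as the direct sum of simple ideals, one per connected component of its Dynkin diagram, so g ≅ A_3 ⊕ B_6 (dimension 15 + 78 = 93).

A3 + B6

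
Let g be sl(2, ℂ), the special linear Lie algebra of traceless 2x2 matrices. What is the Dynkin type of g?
A_1

This is sl(2), which has dimension 2^2 - 1 = 3 and rank 2 - 1 = 1 (a Cartan subalgebra is the diagonal traceless matrices). In the classification of classical Lie algebras, the special linear algebra sl(n+1) has type A_n; here n = 1, so the Dynkin diagram is a chain of 1 nodes with single edges (A_1). Hence the type is A_1.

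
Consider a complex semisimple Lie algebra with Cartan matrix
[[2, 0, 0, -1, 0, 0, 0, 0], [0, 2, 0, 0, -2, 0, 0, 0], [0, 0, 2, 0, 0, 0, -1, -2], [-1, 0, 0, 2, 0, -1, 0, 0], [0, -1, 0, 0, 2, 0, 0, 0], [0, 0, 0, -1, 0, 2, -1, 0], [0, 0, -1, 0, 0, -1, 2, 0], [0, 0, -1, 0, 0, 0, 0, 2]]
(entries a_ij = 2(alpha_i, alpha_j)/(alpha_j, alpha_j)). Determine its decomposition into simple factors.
B_2 (so(5)) + B_6 (so(13))

The diagram associated to this matrix has two connected components: the simple roots {alpha_2, alpha_5} form a chain of 2 nodes with a double edge at one end; the terminal node there is the unique short simple root (B_2), and {alpha_1, alpha_3, alpha_4, alpha_6, alpha_7, alpha_8} form a chain of 6 nodes with a double edge at one end; the terminal node there is the unique short simple root (B_6). A semisimple Lie algebra decomposes uniquely as the direct sum of simple ideals, one per connected component of its Dynkin diagram, so g ≅ B_2 ⊕ B_6 (dimension 10 + 78 = 88).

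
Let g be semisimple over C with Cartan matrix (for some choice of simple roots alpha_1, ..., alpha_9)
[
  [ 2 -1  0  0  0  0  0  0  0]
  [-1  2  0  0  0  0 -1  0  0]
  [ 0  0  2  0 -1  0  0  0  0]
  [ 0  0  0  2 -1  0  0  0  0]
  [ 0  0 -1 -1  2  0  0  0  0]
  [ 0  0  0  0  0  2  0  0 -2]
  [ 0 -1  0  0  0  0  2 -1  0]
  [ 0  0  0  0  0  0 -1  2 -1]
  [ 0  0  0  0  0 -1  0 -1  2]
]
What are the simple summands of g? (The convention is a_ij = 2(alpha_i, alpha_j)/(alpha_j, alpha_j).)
A3 + C6

The diagram associated to this matrix has two connected components: the simple roots {alpha_3, alpha_4, alpha_5} form a chain of 3 nodes with single edges (A_3), and {alpha_1, alpha_2, alpha_6, alpha_7, alpha_8, alpha_9} form a chain of 6 nodes with a double edge at one end; the terminal node there is the unique long simple root (C_6). A semisimple Lie algebra decomposes uniquely as the direct sum of simple ideals, one per connected component of its Dynkin diagram, so g ≅ A_3 ⊕ C_6 (dimension 15 + 78 = 93).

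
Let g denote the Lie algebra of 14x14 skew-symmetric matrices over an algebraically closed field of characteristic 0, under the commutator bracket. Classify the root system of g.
D_7

This is so(14) with 14 even, which has dimension 14(14-1)/2 = 91 and rank 14/2 = 7. In the classification of classical Lie algebras, the orthogonal algebra so(2n) in an even number of variables has type D_n; here n = 7, so the Dynkin diagram is a chain of 5 nodes with a fork of two nodes at one end (D_7). Hence the type is D_7.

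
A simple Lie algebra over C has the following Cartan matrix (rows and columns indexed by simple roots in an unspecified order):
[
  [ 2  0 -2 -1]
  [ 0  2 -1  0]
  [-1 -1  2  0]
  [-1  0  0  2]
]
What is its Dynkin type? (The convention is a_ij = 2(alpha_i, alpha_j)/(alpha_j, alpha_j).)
F_4

The matrix has rank 4 with 2's on the diagonal. Reading the off-diagonal entries as Dynkin edges (a single edge where a_ij = a_ji = -1; a double or triple edge where a_ij * a_ji = 2 or 3), the diagram is a chain of 4 nodes with a double edge between the middle two (F_4). One simple-root ordering that puts it in standard form is (alpha_4, alpha_1, alpha_3, alpha_2). So the algebra is type F_4.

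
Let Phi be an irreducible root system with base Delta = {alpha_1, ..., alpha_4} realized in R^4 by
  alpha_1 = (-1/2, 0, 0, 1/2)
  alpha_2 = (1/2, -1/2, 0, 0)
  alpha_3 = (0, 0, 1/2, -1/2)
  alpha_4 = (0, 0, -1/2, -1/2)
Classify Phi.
type D_4

Compute the Cartan integers a_ij = 2(alpha_i, alpha_j)/(alpha_j, alpha_j); the resulting 4x4 Cartan matrix is
[[2, -1, -1, -1], [-1, 2, 0, 0], [-1, 0, 2, 0], [-1, 0, 0, 2]].
All simple roots have the same length, so the diagram is simply laced. The associated Dynkin diagram is a chain of 2 nodes with a fork of two nodes at one end (D_4), so the type is D_4 (the algebra so(8)).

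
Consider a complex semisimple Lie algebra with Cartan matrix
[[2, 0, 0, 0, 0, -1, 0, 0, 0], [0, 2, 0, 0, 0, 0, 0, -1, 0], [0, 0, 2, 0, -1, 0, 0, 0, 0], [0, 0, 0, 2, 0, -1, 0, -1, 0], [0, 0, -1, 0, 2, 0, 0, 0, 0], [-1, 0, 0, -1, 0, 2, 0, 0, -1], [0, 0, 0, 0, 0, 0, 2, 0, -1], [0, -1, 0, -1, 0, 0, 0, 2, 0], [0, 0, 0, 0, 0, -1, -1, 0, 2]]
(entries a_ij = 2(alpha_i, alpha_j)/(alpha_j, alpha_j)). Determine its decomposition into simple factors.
The diagram associated to this matrix has two connected components: the simple roots {alpha_3, alpha_5} form a chain of 2 nodes with single edges (A_2), and {alpha_1, alpha_2, alpha_4, alpha_6, alpha_7, alpha_8, alpha_9} form a chain of 6 nodes with one extra node attached to the third node from one end (E_7). A semisimple Lie algebra decomposes uniquely as the direct sum of simple ideals, one per connected component of its Dynkin diagram, so g ≅ A_2 ⊕ E_7 (dimension 8 + 133 = 141).

A_2 (sl(3)) + E_7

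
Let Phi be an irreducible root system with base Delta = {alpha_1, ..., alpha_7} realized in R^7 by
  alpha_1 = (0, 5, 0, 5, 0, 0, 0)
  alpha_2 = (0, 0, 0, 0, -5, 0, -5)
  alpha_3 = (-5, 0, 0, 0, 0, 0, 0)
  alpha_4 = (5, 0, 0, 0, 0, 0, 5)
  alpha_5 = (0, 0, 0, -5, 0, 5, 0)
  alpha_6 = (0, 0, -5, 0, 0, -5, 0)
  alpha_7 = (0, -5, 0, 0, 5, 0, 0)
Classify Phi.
Compute the Cartan integers a_ij = 2(alpha_i, alpha_j)/(alpha_j, alpha_j); the resulting 7x7 Cartan matrix is
[[2, 0, 0, 0, -1, 0, -1], [0, 2, 0, -1, 0, 0, -1], [0, 0, 2, -1, 0, 0, 0], [0, -1, -2, 2, 0, 0, 0], [-1, 0, 0, 0, 2, -1, 0], [0, 0, 0, 0, -1, 2, 0], [-1, -1, 0, 0, 0, 0, 2]].
The roots have two lengths (squared-length ratio 2:1); the short ones are alpha_{3}. The associated Dynkin diagram is a chain of 7 nodes with a double edge at one end; the terminal node there is the unique short simple root (B_7), so the type is B_7 (the algebra so(15)).

type B_7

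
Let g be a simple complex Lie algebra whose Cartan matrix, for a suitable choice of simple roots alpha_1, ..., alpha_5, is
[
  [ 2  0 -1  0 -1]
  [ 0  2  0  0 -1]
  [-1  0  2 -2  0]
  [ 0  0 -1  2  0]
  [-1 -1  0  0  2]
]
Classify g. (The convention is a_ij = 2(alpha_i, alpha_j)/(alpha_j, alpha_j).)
The matrix has rank 5 with 2's on the diagonal. Reading the off-diagonal entries as Dynkin edges (a single edge where a_ij = a_ji = -1; a double or triple edge where a_ij * a_ji = 2 or 3), the diagram is a chain of 5 nodes with a double edge at one end; the terminal node there is the unique short simple root (B_5). One simple-root ordering that puts it in standard form is (alpha_2, alpha_5, alpha_1, alpha_3, alpha_4). So the algebra is type B_5, i.e. so(11).

B5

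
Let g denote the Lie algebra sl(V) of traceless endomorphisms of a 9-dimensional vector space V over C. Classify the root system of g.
This is sl(9), which has dimension 9^2 - 1 = 80 and rank 9 - 1 = 8 (a Cartan subalgebra is the diagonal traceless matrices). In the classification of classical Lie algebras, the special linear algebra sl(n+1) has type A_n; here n = 8, so the Dynkin diagram is a chain of 8 nodes with single edges (A_8). Hence the type is A_8.

A_8 (sl(9))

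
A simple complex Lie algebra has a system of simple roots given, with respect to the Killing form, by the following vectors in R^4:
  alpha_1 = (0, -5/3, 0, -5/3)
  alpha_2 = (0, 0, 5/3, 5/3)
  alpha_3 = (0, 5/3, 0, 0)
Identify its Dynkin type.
B_3

Compute the Cartan integers a_ij = 2(alpha_i, alpha_j)/(alpha_j, alpha_j); the resulting 3x3 Cartan matrix is
[[2, -1, -2], [-1, 2, 0], [-1, 0, 2]].
The roots have two lengths (squared-length ratio 2:1); the short ones are alpha_{3}. The associated Dynkin diagram is a chain of 3 nodes with a double edge at one end; the terminal node there is the unique short simple root (B_3), so the type is B_3 (the algebra so(7)).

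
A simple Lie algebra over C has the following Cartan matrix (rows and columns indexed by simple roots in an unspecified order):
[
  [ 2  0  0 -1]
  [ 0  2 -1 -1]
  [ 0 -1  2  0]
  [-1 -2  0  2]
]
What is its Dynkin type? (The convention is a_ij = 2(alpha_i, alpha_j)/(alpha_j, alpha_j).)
The matrix has rank 4 with 2's on the diagonal. Reading the off-diagonal entries as Dynkin edges (a single edge where a_ij = a_ji = -1; a double or triple edge where a_ij * a_ji = 2 or 3), the diagram is a chain of 4 nodes with a double edge between the middle two (F_4). One simple-root ordering that puts it in standard form is (alpha_1, alpha_4, alpha_2, alpha_3). So the algebra is type F_4.

F4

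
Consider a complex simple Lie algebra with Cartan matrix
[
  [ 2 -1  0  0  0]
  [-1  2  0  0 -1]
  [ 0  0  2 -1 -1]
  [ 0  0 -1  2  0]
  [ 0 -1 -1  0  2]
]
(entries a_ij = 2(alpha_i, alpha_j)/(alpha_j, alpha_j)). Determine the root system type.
The matrix has rank 5 with 2's on the diagonal. Reading the off-diagonal entries as Dynkin edges (a single edge where a_ij = a_ji = -1; a double or triple edge where a_ij * a_ji = 2 or 3), the diagram is a chain of 5 nodes with single edges (A_5). One simple-root ordering that puts it in standard form is (alpha_1, alpha_2, alpha_5, alpha_3, alpha_4). So the algebra is type A_5, i.e. sl(6).

A_5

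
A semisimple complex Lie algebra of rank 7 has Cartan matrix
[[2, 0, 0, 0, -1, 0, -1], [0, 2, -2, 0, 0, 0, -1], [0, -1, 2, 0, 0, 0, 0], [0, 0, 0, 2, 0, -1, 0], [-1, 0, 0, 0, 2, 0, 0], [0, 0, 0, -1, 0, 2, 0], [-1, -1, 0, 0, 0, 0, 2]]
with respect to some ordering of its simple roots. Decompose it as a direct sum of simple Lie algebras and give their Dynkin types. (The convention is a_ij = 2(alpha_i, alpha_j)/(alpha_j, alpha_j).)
type A_2 + type B_5

The diagram associated to this matrix has two connected components: the simple roots {alpha_4, alpha_6} form a chain of 2 nodes with single edges (A_2), and {alpha_1, alpha_2, alpha_3, alpha_5, alpha_7} form a chain of 5 nodes with a double edge at one end; the terminal node there is the unique short simple root (B_5). A semisimple Lie algebra decomposes uniquely as the direct sum of simple ideals, one per connected component of its Dynkin diagram, so g ≅ A_2 ⊕ B_5 (dimension 8 + 55 = 63).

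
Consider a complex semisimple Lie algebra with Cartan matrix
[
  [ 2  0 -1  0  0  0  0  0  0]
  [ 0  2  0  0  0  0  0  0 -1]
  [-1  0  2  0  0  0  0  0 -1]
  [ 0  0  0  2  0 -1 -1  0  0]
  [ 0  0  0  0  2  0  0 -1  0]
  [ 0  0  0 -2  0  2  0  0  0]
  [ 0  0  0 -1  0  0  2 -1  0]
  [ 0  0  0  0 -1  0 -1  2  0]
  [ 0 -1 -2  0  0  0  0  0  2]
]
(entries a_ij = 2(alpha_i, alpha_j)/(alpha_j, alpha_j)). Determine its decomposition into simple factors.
The diagram associated to this matrix has two connected components: the simple roots {alpha_4, alpha_5, alpha_6, alpha_7, alpha_8} form a chain of 5 nodes with a double edge at one end; the terminal node there is the unique long simple root (C_5), and {alpha_1, alpha_2, alpha_3, alpha_9} form a chain of 4 nodes with a double edge between the middle two (F_4). A semisimple Lie algebra decomposes uniquely as the direct sum of simple ideals, one per connected component of its Dynkin diagram, so g ≅ C_5 ⊕ F_4 (dimension 55 + 52 = 107).

C_5 ⊕ F_4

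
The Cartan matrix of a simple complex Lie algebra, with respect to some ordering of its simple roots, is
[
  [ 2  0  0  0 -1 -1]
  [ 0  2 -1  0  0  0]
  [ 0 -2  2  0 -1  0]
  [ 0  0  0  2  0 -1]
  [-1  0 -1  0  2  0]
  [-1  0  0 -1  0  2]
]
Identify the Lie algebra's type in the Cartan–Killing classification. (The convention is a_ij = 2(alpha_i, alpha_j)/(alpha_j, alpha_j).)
B6

The matrix has rank 6 with 2's on the diagonal. Reading the off-diagonal entries as Dynkin edges (a single edge where a_ij = a_ji = -1; a double or triple edge where a_ij * a_ji = 2 or 3), the diagram is a chain of 6 nodes with a double edge at one end; the terminal node there is the unique short simple root (B_6). One simple-root ordering that puts it in standard form is (alpha_4, alpha_6, alpha_1, alpha_5, alpha_3, alpha_2). So the algebra is type B_6, i.e. so(13).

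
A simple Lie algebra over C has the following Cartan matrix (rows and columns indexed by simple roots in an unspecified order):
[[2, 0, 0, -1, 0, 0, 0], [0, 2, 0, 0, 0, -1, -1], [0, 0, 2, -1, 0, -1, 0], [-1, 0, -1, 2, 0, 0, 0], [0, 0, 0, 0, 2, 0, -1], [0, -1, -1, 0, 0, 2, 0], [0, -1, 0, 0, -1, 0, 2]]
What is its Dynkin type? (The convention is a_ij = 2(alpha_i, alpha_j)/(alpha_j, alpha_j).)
A_7

The matrix has rank 7 with 2's on the diagonal. Reading the off-diagonal entries as Dynkin edges (a single edge where a_ij = a_ji = -1; a double or triple edge where a_ij * a_ji = 2 or 3), the diagram is a chain of 7 nodes with single edges (A_7). One simple-root ordering that puts it in standard form is (alpha_1, alpha_4, alpha_3, alpha_6, alpha_2, alpha_7, alpha_5). So the algebra is type A_7, i.e. sl(8).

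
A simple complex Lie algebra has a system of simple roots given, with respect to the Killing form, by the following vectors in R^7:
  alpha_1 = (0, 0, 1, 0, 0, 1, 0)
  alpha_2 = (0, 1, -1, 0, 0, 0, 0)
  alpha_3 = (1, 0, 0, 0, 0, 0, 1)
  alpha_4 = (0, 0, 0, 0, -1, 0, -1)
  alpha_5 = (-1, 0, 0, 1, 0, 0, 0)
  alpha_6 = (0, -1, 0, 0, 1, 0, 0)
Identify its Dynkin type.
A_6

Compute the Cartan integers a_ij = 2(alpha_i, alpha_j)/(alpha_j, alpha_j); the resulting 6x6 Cartan matrix is
[[2, -1, 0, 0, 0, 0], [-1, 2, 0, 0, 0, -1], [0, 0, 2, -1, -1, 0], [0, 0, -1, 2, 0, -1], [0, 0, -1, 0, 2, 0], [0, -1, 0, -1, 0, 2]].
All simple roots have the same length, so the diagram is simply laced. The associated Dynkin diagram is a chain of 6 nodes with single edges (A_6), so the type is A_6 (the algebra sl(7)).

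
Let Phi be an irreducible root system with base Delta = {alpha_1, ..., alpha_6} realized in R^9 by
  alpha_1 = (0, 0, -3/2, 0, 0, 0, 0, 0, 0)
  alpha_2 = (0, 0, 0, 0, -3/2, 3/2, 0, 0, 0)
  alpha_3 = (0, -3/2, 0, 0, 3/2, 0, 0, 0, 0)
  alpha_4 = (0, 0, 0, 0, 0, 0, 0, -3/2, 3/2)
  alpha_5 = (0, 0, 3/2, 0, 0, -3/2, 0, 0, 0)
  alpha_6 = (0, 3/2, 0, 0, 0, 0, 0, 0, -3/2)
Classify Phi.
type B_6

Compute the Cartan integers a_ij = 2(alpha_i, alpha_j)/(alpha_j, alpha_j); the resulting 6x6 Cartan matrix is
[[2, 0, 0, 0, -1, 0], [0, 2, -1, 0, -1, 0], [0, -1, 2, 0, 0, -1], [0, 0, 0, 2, 0, -1], [-2, -1, 0, 0, 2, 0], [0, 0, -1, -1, 0, 2]].
The roots have two lengths (squared-length ratio 2:1); the short ones are alpha_{1}. The associated Dynkin diagram is a chain of 6 nodes with a double edge at one end; the terminal node there is the unique short simple root (B_6), so the type is B_6 (the algebra so(13)).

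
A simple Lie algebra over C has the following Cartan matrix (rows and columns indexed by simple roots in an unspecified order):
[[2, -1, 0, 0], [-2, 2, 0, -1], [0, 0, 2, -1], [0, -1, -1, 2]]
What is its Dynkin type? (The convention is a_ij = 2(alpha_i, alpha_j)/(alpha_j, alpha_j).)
B_4

The matrix has rank 4 with 2's on the diagonal. Reading the off-diagonal entries as Dynkin edges (a single edge where a_ij = a_ji = -1; a double or triple edge where a_ij * a_ji = 2 or 3), the diagram is a chain of 4 nodes with a double edge at one end; the terminal node there is the unique short simple root (B_4). One simple-root ordering that puts it in standard form is (alpha_3, alpha_4, alpha_2, alpha_1). So the algebra is type B_4, i.e. so(9).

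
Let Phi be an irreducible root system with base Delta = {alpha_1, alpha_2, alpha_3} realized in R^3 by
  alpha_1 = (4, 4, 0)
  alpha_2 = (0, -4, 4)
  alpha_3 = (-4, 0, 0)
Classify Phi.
Compute the Cartan integers a_ij = 2(alpha_i, alpha_j)/(alpha_j, alpha_j); the resulting 3x3 Cartan matrix is
[[2, -1, -2], [-1, 2, 0], [-1, 0, 2]].
The roots have two lengths (squared-length ratio 2:1); the short ones are alpha_{3}. The associated Dynkin diagram is a chain of 3 nodes with a double edge at one end; the terminal node there is the unique short simple root (B_3), so the type is B_3 (the algebra so(7)).

type B_3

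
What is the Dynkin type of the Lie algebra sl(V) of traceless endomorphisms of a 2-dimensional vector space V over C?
This is sl(2), which has dimension 2^2 - 1 = 3 and rank 2 - 1 = 1 (a Cartan subalgebra is the diagonal traceless matrices). In the classification of classical Lie algebras, the special linear algebra sl(n+1) has type A_n; here n = 1, so the Dynkin diagram is a chain of 1 nodes with single edges (A_1). Hence the type is A_1.

A1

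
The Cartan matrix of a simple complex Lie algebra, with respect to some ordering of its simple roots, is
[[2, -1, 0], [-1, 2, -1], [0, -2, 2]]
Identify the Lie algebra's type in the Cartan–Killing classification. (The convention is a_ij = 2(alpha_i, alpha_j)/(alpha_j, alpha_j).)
The matrix has rank 3 with 2's on the diagonal. Reading the off-diagonal entries as Dynkin edges (a single edge where a_ij = a_ji = -1; a double or triple edge where a_ij * a_ji = 2 or 3), the diagram is a chain of 3 nodes with a double edge at one end; the terminal node there is the unique long simple root (C_3). One simple-root ordering that puts it in standard form is (alpha_1, alpha_2, alpha_3). So the algebra is type C_3, i.e. sp(6).

C3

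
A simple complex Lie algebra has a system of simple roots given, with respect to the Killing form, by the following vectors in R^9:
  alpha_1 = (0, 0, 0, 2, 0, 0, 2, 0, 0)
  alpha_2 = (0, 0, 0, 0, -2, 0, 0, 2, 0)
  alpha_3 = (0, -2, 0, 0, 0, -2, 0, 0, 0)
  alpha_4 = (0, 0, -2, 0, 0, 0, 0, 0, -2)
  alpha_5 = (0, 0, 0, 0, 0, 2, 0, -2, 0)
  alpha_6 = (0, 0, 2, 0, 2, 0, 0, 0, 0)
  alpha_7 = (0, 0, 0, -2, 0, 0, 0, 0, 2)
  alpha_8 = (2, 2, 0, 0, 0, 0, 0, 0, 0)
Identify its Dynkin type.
A8

Compute the Cartan integers a_ij = 2(alpha_i, alpha_j)/(alpha_j, alpha_j); the resulting 8x8 Cartan matrix is
[[2, 0, 0, 0, 0, 0, -1, 0], [0, 2, 0, 0, -1, -1, 0, 0], [0, 0, 2, 0, -1, 0, 0, -1], [0, 0, 0, 2, 0, -1, -1, 0], [0, -1, -1, 0, 2, 0, 0, 0], [0, -1, 0, -1, 0, 2, 0, 0], [-1, 0, 0, -1, 0, 0, 2, 0], [0, 0, -1, 0, 0, 0, 0, 2]].
All simple roots have the same length, so the diagram is simply laced. The associated Dynkin diagram is a chain of 8 nodes with single edges (A_8), so the type is A_8 (the algebra sl(9)).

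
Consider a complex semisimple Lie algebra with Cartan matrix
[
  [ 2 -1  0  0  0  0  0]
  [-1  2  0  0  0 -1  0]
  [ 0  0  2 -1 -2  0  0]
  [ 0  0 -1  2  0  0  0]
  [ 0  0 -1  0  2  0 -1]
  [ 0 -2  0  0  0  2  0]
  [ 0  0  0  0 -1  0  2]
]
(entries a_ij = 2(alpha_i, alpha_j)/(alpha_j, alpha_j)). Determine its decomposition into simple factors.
The diagram associated to this matrix has two connected components: the simple roots {alpha_1, alpha_2, alpha_6} form a chain of 3 nodes with a double edge at one end; the terminal node there is the unique long simple root (C_3), and {alpha_3, alpha_4, alpha_5, alpha_7} form a chain of 4 nodes with a double edge between the middle two (F_4). A semisimple Lie algebra decomposes uniquely as the direct sum of simple ideals, one per connected component of its Dynkin diagram, so g ≅ C_3 ⊕ F_4 (dimension 21 + 52 = 73).

C3 ⊕ F4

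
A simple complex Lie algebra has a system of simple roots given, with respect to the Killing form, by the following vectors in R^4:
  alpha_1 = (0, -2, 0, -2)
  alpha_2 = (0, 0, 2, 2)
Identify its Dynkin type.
type A_2

Compute the Cartan integers a_ij = 2(alpha_i, alpha_j)/(alpha_j, alpha_j); the resulting 2x2 Cartan matrix is
[[2, -1], [-1, 2]].
All simple roots have the same length, so the diagram is simply laced. The associated Dynkin diagram is a chain of 2 nodes with single edges (A_2), so the type is A_2 (the algebra sl(3)).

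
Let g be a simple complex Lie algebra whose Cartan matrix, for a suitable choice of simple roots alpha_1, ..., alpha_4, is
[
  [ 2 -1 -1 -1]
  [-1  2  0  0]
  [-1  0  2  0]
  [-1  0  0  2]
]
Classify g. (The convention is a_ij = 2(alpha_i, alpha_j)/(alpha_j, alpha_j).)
D4

The matrix has rank 4 with 2's on the diagonal. Reading the off-diagonal entries as Dynkin edges (a single edge where a_ij = a_ji = -1; a double or triple edge where a_ij * a_ji = 2 or 3), the diagram is a chain of 2 nodes with a fork of two nodes at one end (D_4). One simple-root ordering that puts it in standard form is (alpha_3, alpha_1, alpha_2, alpha_4). So the algebra is type D_4, i.e. so(8).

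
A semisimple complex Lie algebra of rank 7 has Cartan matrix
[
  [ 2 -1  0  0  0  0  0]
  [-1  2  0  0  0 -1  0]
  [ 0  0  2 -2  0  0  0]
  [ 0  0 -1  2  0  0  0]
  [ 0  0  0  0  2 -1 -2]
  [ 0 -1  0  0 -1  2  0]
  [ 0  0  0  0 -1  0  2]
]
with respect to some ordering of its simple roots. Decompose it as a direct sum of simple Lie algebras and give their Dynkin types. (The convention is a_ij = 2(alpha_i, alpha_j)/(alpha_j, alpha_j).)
B_2 (so(5)) + B_5 (so(11))

The diagram associated to this matrix has two connected components: the simple roots {alpha_3, alpha_4} form a chain of 2 nodes with a double edge at one end; the terminal node there is the unique short simple root (B_2), and {alpha_1, alpha_2, alpha_5, alpha_6, alpha_7} form a chain of 5 nodes with a double edge at one end; the terminal node there is the unique short simple root (B_5). A semisimple Lie algebra decomposes uniquely as the direct sum of simple ideals, one per connected component of its Dynkin diagram, so g ≅ B_2 ⊕ B_5 (dimension 10 + 55 = 65).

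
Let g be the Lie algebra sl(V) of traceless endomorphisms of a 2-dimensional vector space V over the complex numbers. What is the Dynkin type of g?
A_1

This is sl(2), which has dimension 2^2 - 1 = 3 and rank 2 - 1 = 1 (a Cartan subalgebra is the diagonal traceless matrices). In the classification of classical Lie algebras, the special linear algebra sl(n+1) has type A_n; here n = 1, so the Dynkin diagram is a chain of 1 nodes with single edges (A_1). Hence the type is A_1.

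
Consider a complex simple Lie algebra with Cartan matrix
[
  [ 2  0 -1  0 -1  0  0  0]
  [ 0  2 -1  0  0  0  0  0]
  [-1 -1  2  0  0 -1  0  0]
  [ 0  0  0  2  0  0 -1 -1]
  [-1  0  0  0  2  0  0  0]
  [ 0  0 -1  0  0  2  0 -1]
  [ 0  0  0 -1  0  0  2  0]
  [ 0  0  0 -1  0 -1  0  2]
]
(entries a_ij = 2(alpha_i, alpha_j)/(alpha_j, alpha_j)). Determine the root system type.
type E_8

The matrix has rank 8 with 2's on the diagonal. Reading the off-diagonal entries as Dynkin edges (a single edge where a_ij = a_ji = -1; a double or triple edge where a_ij * a_ji = 2 or 3), the diagram is a chain of 7 nodes with one extra node attached to the third node from one end (E_8). One simple-root ordering that puts it in standard form is (alpha_5, alpha_2, alpha_1, alpha_3, alpha_6, alpha_8, alpha_4, alpha_7). So the algebra is type E_8.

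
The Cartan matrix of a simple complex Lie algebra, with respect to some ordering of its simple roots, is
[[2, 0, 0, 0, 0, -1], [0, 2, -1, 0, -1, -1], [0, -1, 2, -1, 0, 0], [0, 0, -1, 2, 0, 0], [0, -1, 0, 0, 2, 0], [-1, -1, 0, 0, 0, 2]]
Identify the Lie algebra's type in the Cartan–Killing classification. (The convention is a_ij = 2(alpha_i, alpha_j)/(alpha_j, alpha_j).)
E6

The matrix has rank 6 with 2's on the diagonal. Reading the off-diagonal entries as Dynkin edges (a single edge where a_ij = a_ji = -1; a double or triple edge where a_ij * a_ji = 2 or 3), the diagram is a chain of 5 nodes with one extra node attached to the third node from one end (E_6). One simple-root ordering that puts it in standard form is (alpha_4, alpha_5, alpha_3, alpha_2, alpha_6, alpha_1). So the algebra is type E_6.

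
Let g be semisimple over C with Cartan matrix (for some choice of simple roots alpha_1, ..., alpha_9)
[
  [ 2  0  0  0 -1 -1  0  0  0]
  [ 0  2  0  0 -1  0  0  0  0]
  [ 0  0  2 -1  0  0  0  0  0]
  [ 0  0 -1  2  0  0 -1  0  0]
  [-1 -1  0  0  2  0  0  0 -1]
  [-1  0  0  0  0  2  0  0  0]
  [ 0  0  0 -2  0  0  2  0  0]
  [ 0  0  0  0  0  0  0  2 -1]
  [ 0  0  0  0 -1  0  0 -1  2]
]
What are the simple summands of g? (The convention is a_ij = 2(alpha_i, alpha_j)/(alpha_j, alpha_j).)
The diagram associated to this matrix has two connected components: the simple roots {alpha_3, alpha_4, alpha_7} form a chain of 3 nodes with a double edge at one end; the terminal node there is the unique long simple root (C_3), and {alpha_1, alpha_2, alpha_5, alpha_6, alpha_8, alpha_9} form a chain of 5 nodes with one extra node attached to the third node from one end (E_6). A semisimple Lie algebra decomposes uniquely as the direct sum of simple ideals, one per connected component of its Dynkin diagram, so g ≅ C_3 ⊕ E_6 (dimension 21 + 78 = 99).

C_3 ⊕ E_6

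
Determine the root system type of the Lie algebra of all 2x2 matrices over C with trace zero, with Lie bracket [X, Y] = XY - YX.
A1

This is sl(2), which has dimension 2^2 - 1 = 3 and rank 2 - 1 = 1 (a Cartan subalgebra is the diagonal traceless matrices). In the classification of classical Lie algebras, the special linear algebra sl(n+1) has type A_n; here n = 1, so the Dynkin diagram is a chain of 1 nodes with single edges (A_1). Hence the type is A_1.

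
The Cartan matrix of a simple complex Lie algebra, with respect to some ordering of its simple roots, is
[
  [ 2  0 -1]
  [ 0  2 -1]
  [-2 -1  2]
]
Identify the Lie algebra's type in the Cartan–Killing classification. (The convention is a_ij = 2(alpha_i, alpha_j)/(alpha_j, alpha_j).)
The matrix has rank 3 with 2's on the diagonal. Reading the off-diagonal entries as Dynkin edges (a single edge where a_ij = a_ji = -1; a double or triple edge where a_ij * a_ji = 2 or 3), the diagram is a chain of 3 nodes with a double edge at one end; the terminal node there is the unique short simple root (B_3). One simple-root ordering that puts it in standard form is (alpha_2, alpha_3, alpha_1). So the algebra is type B_3, i.e. so(7).

B_3 (so(7))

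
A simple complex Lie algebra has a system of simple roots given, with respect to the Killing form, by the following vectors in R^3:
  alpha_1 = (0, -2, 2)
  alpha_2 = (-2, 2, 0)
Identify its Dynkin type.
Compute the Cartan integers a_ij = 2(alpha_i, alpha_j)/(alpha_j, alpha_j); the resulting 2x2 Cartan matrix is
[[2, -1], [-1, 2]].
All simple roots have the same length, so the diagram is simply laced. The associated Dynkin diagram is a chain of 2 nodes with single edges (A_2), so the type is A_2 (the algebra sl(3)).

A2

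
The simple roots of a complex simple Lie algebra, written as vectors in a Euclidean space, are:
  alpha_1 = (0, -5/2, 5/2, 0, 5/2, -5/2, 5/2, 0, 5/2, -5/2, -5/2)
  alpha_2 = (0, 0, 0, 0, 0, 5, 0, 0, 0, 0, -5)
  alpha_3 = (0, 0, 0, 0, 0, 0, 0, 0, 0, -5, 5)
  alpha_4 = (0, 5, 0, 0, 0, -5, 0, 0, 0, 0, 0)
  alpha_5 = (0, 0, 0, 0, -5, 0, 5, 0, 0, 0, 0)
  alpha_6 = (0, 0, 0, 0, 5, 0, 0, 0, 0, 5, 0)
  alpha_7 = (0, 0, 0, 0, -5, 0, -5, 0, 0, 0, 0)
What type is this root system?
type E_7

Compute the Cartan integers a_ij = 2(alpha_i, alpha_j)/(alpha_j, alpha_j); the resulting 7x7 Cartan matrix is
[[2, 0, 0, 0, 0, 0, -1], [0, 2, -1, -1, 0, 0, 0], [0, -1, 2, 0, 0, -1, 0], [0, -1, 0, 2, 0, 0, 0], [0, 0, 0, 0, 2, -1, 0], [0, 0, -1, 0, -1, 2, -1], [-1, 0, 0, 0, 0, -1, 2]].
All simple roots have the same length, so the diagram is simply laced. The associated Dynkin diagram is a chain of 6 nodes with one extra node attached to the third node from one end (E_7), so the type is E_7.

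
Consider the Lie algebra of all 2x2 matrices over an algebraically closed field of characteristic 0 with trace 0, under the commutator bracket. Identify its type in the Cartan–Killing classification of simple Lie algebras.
A_1 (sl(2))

This is sl(2), which has dimension 2^2 - 1 = 3 and rank 2 - 1 = 1 (a Cartan subalgebra is the diagonal traceless matrices). In the classification of classical Lie algebras, the special linear algebra sl(n+1) has type A_n; here n = 1, so the Dynkin diagram is a chain of 1 nodes with single edges (A_1). Hence the type is A_1.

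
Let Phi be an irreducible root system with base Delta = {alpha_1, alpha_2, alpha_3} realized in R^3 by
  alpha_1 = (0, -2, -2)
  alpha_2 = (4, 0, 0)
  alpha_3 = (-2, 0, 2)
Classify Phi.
Compute the Cartan integers a_ij = 2(alpha_i, alpha_j)/(alpha_j, alpha_j); the resulting 3x3 Cartan matrix is
[[2, 0, -1], [0, 2, -2], [-1, -1, 2]].
The roots have two lengths (squared-length ratio 2:1); the short ones are alpha_{1,3}. The associated Dynkin diagram is a chain of 3 nodes with a double edge at one end; the terminal node there is the unique long simple root (C_3), so the type is C_3 (the algebra sp(6)).

C_3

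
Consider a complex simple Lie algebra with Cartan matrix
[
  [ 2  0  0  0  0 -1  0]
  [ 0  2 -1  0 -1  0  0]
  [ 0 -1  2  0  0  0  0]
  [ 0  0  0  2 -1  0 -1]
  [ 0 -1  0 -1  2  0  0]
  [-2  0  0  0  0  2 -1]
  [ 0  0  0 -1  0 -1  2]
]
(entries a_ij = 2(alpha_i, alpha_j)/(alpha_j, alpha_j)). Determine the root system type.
The matrix has rank 7 with 2's on the diagonal. Reading the off-diagonal entries as Dynkin edges (a single edge where a_ij = a_ji = -1; a double or triple edge where a_ij * a_ji = 2 or 3), the diagram is a chain of 7 nodes with a double edge at one end; the terminal node there is the unique short simple root (B_7). One simple-root ordering that puts it in standard form is (alpha_3, alpha_2, alpha_5, alpha_4, alpha_7, alpha_6, alpha_1). So the algebra is type B_7, i.e. so(15).

B7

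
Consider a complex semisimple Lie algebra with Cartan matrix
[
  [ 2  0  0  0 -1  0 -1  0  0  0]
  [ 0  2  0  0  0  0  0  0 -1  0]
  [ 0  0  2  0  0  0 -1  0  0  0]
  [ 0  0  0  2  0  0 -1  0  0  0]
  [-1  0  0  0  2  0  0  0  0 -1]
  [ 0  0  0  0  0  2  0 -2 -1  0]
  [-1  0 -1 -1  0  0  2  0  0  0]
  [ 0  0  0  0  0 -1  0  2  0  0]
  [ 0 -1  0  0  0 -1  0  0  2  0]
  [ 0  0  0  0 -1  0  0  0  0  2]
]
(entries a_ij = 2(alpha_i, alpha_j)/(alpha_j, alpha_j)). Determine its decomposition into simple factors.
B4 + D6

The diagram associated to this matrix has two connected components: the simple roots {alpha_2, alpha_6, alpha_8, alpha_9} form a chain of 4 nodes with a double edge at one end; the terminal node there is the unique short simple root (B_4), and {alpha_1, alpha_3, alpha_4, alpha_5, alpha_7, alpha_10} form a chain of 4 nodes with a fork of two nodes at one end (D_6). A semisimple Lie algebra decomposes uniquely as the direct sum of simple ideals, one per connected component of its Dynkin diagram, so g ≅ B_4 ⊕ D_6 (dimension 36 + 66 = 102).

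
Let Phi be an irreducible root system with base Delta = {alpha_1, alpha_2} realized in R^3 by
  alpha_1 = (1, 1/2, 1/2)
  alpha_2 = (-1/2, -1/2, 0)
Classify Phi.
G_2

Compute the Cartan integers a_ij = 2(alpha_i, alpha_j)/(alpha_j, alpha_j); the resulting 2x2 Cartan matrix is
[[2, -3], [-1, 2]].
The roots have two lengths (squared-length ratio 3:1); the short ones are alpha_{2}. The associated Dynkin diagram is two nodes joined by a triple edge (G_2), so the type is G_2.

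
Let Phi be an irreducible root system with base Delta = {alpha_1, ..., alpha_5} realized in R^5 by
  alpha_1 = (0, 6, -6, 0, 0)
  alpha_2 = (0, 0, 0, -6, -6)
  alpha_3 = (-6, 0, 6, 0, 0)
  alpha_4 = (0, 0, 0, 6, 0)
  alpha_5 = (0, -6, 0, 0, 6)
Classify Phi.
Compute the Cartan integers a_ij = 2(alpha_i, alpha_j)/(alpha_j, alpha_j); the resulting 5x5 Cartan matrix is
[[2, 0, -1, 0, -1], [0, 2, 0, -2, -1], [-1, 0, 2, 0, 0], [0, -1, 0, 2, 0], [-1, -1, 0, 0, 2]].
The roots have two lengths (squared-length ratio 2:1); the short ones are alpha_{4}. The associated Dynkin diagram is a chain of 5 nodes with a double edge at one end; the terminal node there is the unique short simple root (B_5), so the type is B_5 (the algebra so(11)).

B5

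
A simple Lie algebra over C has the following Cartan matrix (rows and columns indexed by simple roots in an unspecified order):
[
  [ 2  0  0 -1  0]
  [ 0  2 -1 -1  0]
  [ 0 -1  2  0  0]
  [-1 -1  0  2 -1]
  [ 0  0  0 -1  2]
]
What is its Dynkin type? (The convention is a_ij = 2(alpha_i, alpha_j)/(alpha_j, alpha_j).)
The matrix has rank 5 with 2's on the diagonal. Reading the off-diagonal entries as Dynkin edges (a single edge where a_ij = a_ji = -1; a double or triple edge where a_ij * a_ji = 2 or 3), the diagram is a chain of 3 nodes with a fork of two nodes at one end (D_5). One simple-root ordering that puts it in standard form is (alpha_3, alpha_2, alpha_4, alpha_5, alpha_1). So the algebra is type D_5, i.e. so(10).

type D_5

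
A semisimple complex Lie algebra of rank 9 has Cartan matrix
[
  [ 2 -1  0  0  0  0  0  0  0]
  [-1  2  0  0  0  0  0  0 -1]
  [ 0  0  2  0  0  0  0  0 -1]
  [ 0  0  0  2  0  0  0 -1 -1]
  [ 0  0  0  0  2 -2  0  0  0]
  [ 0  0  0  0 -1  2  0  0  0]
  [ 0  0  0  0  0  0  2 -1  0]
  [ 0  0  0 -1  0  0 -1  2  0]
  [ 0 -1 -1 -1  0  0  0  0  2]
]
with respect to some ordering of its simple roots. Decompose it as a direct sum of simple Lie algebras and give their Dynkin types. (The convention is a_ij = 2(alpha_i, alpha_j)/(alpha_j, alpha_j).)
B_2 (so(5)) + E_7

The diagram associated to this matrix has two connected components: the simple roots {alpha_5, alpha_6} form a chain of 2 nodes with a double edge at one end; the terminal node there is the unique short simple root (B_2), and {alpha_1, alpha_2, alpha_3, alpha_4, alpha_7, alpha_8, alpha_9} form a chain of 6 nodes with one extra node attached to the third node from one end (E_7). A semisimple Lie algebra decomposes uniquely as the direct sum of simple ideals, one per connected component of its Dynkin diagram, so g ≅ B_2 ⊕ E_7 (dimension 10 + 133 = 143).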